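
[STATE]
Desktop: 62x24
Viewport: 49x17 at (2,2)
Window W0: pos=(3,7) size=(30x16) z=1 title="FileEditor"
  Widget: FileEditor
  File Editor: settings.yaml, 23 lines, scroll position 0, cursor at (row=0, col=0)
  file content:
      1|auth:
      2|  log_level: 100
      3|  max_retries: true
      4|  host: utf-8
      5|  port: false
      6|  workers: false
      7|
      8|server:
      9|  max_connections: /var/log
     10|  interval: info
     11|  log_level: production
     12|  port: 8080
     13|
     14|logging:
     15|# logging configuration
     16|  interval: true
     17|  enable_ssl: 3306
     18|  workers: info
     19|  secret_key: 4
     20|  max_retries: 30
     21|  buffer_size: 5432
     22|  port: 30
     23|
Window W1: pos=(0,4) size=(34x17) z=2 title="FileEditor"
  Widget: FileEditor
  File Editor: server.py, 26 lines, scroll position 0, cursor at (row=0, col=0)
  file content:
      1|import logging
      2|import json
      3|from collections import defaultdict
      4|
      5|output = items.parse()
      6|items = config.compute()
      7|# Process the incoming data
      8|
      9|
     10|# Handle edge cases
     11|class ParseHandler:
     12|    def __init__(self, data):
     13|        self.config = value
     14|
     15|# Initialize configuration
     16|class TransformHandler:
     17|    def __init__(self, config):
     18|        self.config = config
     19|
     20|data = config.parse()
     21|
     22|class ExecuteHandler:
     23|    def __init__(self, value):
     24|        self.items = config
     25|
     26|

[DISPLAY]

                                                 
                                                 
━━━━━━━━━━━━━━━━━━━━━━━━━━━━━━━┓                 
FileEditor                     ┃                 
───────────────────────────────┨                 
mport logging                 ▲┃                 
mport json                    █┃                 
rom collections import default░┃                 
                              ░┃                 
utput = items.parse()         ░┃                 
tems = config.compute()       ░┃                 
 Process the incoming data    ░┃                 
                              ░┃                 
                              ░┃                 
 Handle edge cases            ░┃                 
lass ParseHandler:            ░┃                 
   def __init__(self, data):  ░┃                 


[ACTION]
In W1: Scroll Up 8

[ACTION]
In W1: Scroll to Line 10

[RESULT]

                                                 
                                                 
━━━━━━━━━━━━━━━━━━━━━━━━━━━━━━━┓                 
FileEditor                     ┃                 
───────────────────────────────┨                 
 Handle edge cases            ▲┃                 
lass ParseHandler:            ░┃                 
   def __init__(self, data):  ░┃                 
       self.config = value    ░┃                 
                              ░┃                 
 Initialize configuration     ░┃                 
lass TransformHandler:        ░┃                 
   def __init__(self, config):░┃                 
       self.config = config   █┃                 
                              ░┃                 
ata = config.parse()          ░┃                 
                              ░┃                 


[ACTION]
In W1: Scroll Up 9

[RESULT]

                                                 
                                                 
━━━━━━━━━━━━━━━━━━━━━━━━━━━━━━━┓                 
FileEditor                     ┃                 
───────────────────────────────┨                 
mport logging                 ▲┃                 
mport json                    █┃                 
rom collections import default░┃                 
                              ░┃                 
utput = items.parse()         ░┃                 
tems = config.compute()       ░┃                 
 Process the incoming data    ░┃                 
                              ░┃                 
                              ░┃                 
 Handle edge cases            ░┃                 
lass ParseHandler:            ░┃                 
   def __init__(self, data):  ░┃                 


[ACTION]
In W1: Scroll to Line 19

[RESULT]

                                                 
                                                 
━━━━━━━━━━━━━━━━━━━━━━━━━━━━━━━┓                 
FileEditor                     ┃                 
───────────────────────────────┨                 
                              ▲┃                 
 Initialize configuration     ░┃                 
lass TransformHandler:        ░┃                 
   def __init__(self, config):░┃                 
       self.config = config   ░┃                 
                              ░┃                 
ata = config.parse()          ░┃                 
                              ░┃                 
lass ExecuteHandler:          ░┃                 
   def __init__(self, value): ░┃                 
       self.items = config    ░┃                 
                              █┃                 


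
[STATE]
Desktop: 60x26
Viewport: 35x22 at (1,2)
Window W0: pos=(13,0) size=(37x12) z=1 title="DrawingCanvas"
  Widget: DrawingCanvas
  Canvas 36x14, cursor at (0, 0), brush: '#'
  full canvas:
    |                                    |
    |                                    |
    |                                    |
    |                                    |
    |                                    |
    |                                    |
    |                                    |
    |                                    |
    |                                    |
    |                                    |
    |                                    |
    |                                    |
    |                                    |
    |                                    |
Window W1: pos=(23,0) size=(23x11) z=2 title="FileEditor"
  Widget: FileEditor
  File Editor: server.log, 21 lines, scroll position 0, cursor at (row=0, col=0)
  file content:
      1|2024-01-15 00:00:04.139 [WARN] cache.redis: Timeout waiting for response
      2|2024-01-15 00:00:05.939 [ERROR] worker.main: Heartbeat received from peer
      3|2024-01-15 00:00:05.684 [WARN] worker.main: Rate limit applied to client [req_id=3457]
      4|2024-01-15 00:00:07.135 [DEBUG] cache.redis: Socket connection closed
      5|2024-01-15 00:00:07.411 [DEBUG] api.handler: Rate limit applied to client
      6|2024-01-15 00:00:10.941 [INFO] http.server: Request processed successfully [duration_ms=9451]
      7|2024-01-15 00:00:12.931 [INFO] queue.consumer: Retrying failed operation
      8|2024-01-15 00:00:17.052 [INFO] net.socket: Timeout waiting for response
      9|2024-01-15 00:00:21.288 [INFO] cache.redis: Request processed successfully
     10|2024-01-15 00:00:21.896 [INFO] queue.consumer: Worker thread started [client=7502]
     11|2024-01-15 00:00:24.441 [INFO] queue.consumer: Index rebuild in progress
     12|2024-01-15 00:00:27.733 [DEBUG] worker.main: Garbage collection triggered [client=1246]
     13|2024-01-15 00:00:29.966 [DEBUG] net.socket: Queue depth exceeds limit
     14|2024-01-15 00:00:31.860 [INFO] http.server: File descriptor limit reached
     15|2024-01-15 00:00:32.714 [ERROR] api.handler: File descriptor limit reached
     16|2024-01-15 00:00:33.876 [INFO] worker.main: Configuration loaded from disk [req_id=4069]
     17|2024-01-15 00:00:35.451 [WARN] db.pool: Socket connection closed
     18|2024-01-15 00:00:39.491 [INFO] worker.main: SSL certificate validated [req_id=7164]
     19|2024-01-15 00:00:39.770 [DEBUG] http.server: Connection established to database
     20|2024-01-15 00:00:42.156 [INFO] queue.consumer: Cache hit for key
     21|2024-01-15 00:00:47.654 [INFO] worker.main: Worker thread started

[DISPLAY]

            ┠─────────┠────────────
            ┃+        ┃█024-01-15 0
            ┃         ┃2024-01-15 0
            ┃         ┃2024-01-15 0
            ┃         ┃2024-01-15 0
            ┃         ┃2024-01-15 0
            ┃         ┃2024-01-15 0
            ┃         ┃2024-01-15 0
            ┃         ┗━━━━━━━━━━━━
            ┗━━━━━━━━━━━━━━━━━━━━━━
                                   
                                   
                                   
                                   
                                   
                                   
                                   
                                   
                                   
                                   
                                   
                                   


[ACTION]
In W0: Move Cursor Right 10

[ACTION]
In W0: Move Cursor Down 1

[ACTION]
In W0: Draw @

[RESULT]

            ┠─────────┠────────────
            ┃         ┃█024-01-15 0
            ┃         ┃2024-01-15 0
            ┃         ┃2024-01-15 0
            ┃         ┃2024-01-15 0
            ┃         ┃2024-01-15 0
            ┃         ┃2024-01-15 0
            ┃         ┃2024-01-15 0
            ┃         ┗━━━━━━━━━━━━
            ┗━━━━━━━━━━━━━━━━━━━━━━
                                   
                                   
                                   
                                   
                                   
                                   
                                   
                                   
                                   
                                   
                                   
                                   


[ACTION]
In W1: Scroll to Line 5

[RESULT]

            ┠─────────┠────────────
            ┃         ┃2024-01-15 0
            ┃         ┃2024-01-15 0
            ┃         ┃2024-01-15 0
            ┃         ┃2024-01-15 0
            ┃         ┃2024-01-15 0
            ┃         ┃2024-01-15 0
            ┃         ┃2024-01-15 0
            ┃         ┗━━━━━━━━━━━━
            ┗━━━━━━━━━━━━━━━━━━━━━━
                                   
                                   
                                   
                                   
                                   
                                   
                                   
                                   
                                   
                                   
                                   
                                   


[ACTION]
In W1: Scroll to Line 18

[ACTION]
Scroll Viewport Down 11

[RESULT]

            ┃         ┃2024-01-15 0
            ┃         ┃2024-01-15 0
            ┃         ┃2024-01-15 0
            ┃         ┃2024-01-15 0
            ┃         ┃2024-01-15 0
            ┃         ┃2024-01-15 0
            ┃         ┗━━━━━━━━━━━━
            ┗━━━━━━━━━━━━━━━━━━━━━━
                                   
                                   
                                   
                                   
                                   
                                   
                                   
                                   
                                   
                                   
                                   
                                   
                                   
                                   


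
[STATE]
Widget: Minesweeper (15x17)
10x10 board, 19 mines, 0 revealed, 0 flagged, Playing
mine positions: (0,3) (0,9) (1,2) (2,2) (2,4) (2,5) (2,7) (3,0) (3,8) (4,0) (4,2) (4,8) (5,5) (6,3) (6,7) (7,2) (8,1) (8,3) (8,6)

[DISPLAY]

■■■■■■■■■■     
■■■■■■■■■■     
■■■■■■■■■■     
■■■■■■■■■■     
■■■■■■■■■■     
■■■■■■■■■■     
■■■■■■■■■■     
■■■■■■■■■■     
■■■■■■■■■■     
■■■■■■■■■■     
               
               
               
               
               
               
               


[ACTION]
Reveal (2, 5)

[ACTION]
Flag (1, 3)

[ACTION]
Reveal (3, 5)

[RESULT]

■■■✹■■■■■✹     
■■✹■■■■■■■     
■■✹■✹✹■✹■■     
✹■■■■■■■✹■     
✹■✹■■■■■✹■     
■■■■■✹■■■■     
■■■✹■■■✹■■     
■■✹■■■■■■■     
■✹■✹■■✹■■■     
■■■■■■■■■■     
               
               
               
               
               
               
               


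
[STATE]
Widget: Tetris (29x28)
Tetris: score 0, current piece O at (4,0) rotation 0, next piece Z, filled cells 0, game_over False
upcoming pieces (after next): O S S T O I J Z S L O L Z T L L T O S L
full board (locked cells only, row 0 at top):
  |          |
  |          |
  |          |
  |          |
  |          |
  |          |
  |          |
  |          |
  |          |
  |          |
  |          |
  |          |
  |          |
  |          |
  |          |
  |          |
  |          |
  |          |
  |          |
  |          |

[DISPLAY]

    ▓▓    │Next:             
    ▓▓    │▓▓                
          │ ▓▓               
          │                  
          │                  
          │                  
          │Score:            
          │0                 
          │                  
          │                  
          │                  
          │                  
          │                  
          │                  
          │                  
          │                  
          │                  
          │                  
          │                  
          │                  
          │                  
          │                  
          │                  
          │                  
          │                  
          │                  
          │                  
          │                  


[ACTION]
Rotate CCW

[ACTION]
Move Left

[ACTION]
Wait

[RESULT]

          │Next:             
   ▓▓     │▓▓                
   ▓▓     │ ▓▓               
          │                  
          │                  
          │                  
          │Score:            
          │0                 
          │                  
          │                  
          │                  
          │                  
          │                  
          │                  
          │                  
          │                  
          │                  
          │                  
          │                  
          │                  
          │                  
          │                  
          │                  
          │                  
          │                  
          │                  
          │                  
          │                  


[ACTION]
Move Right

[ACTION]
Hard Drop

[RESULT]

   ▓▓     │Next:             
    ▓▓    │▓▓                
          │▓▓                
          │                  
          │                  
          │                  
          │Score:            
          │0                 
          │                  
          │                  
          │                  
          │                  
          │                  
          │                  
          │                  
          │                  
          │                  
          │                  
    ▓▓    │                  
    ▓▓    │                  
          │                  
          │                  
          │                  
          │                  
          │                  
          │                  
          │                  
          │                  


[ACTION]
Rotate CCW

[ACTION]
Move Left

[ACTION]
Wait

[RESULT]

          │Next:             
   ▓      │▓▓                
  ▓▓      │▓▓                
  ▓       │                  
          │                  
          │                  
          │Score:            
          │0                 
          │                  
          │                  
          │                  
          │                  
          │                  
          │                  
          │                  
          │                  
          │                  
          │                  
    ▓▓    │                  
    ▓▓    │                  
          │                  
          │                  
          │                  
          │                  
          │                  
          │                  
          │                  
          │                  


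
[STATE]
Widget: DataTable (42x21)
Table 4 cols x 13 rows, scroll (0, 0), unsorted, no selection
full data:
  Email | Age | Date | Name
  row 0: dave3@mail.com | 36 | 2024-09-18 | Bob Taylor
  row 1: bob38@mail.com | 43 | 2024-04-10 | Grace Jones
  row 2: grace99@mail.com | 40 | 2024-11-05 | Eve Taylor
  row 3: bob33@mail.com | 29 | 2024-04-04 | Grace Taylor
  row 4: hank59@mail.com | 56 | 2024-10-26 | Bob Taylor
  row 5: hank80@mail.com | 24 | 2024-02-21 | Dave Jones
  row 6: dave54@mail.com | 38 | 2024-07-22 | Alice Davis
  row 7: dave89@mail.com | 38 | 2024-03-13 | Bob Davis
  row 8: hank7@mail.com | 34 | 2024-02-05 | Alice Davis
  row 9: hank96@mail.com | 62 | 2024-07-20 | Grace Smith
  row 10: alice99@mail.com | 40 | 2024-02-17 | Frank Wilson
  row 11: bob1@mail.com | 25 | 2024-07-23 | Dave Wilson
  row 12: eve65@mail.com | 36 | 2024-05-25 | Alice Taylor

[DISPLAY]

Email           │Age│Date      │Name      
────────────────┼───┼──────────┼──────────
dave3@mail.com  │36 │2024-09-18│Bob Taylor
bob38@mail.com  │43 │2024-04-10│Grace Jone
grace99@mail.com│40 │2024-11-05│Eve Taylor
bob33@mail.com  │29 │2024-04-04│Grace Tayl
hank59@mail.com │56 │2024-10-26│Bob Taylor
hank80@mail.com │24 │2024-02-21│Dave Jones
dave54@mail.com │38 │2024-07-22│Alice Davi
dave89@mail.com │38 │2024-03-13│Bob Davis 
hank7@mail.com  │34 │2024-02-05│Alice Davi
hank96@mail.com │62 │2024-07-20│Grace Smit
alice99@mail.com│40 │2024-02-17│Frank Wils
bob1@mail.com   │25 │2024-07-23│Dave Wilso
eve65@mail.com  │36 │2024-05-25│Alice Tayl
                                          
                                          
                                          
                                          
                                          
                                          


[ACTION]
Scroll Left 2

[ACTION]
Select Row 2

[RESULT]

Email           │Age│Date      │Name      
────────────────┼───┼──────────┼──────────
dave3@mail.com  │36 │2024-09-18│Bob Taylor
bob38@mail.com  │43 │2024-04-10│Grace Jone
>race99@mail.com│40 │2024-11-05│Eve Taylor
bob33@mail.com  │29 │2024-04-04│Grace Tayl
hank59@mail.com │56 │2024-10-26│Bob Taylor
hank80@mail.com │24 │2024-02-21│Dave Jones
dave54@mail.com │38 │2024-07-22│Alice Davi
dave89@mail.com │38 │2024-03-13│Bob Davis 
hank7@mail.com  │34 │2024-02-05│Alice Davi
hank96@mail.com │62 │2024-07-20│Grace Smit
alice99@mail.com│40 │2024-02-17│Frank Wils
bob1@mail.com   │25 │2024-07-23│Dave Wilso
eve65@mail.com  │36 │2024-05-25│Alice Tayl
                                          
                                          
                                          
                                          
                                          
                                          


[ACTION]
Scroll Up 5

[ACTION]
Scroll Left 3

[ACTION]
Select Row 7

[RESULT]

Email           │Age│Date      │Name      
────────────────┼───┼──────────┼──────────
dave3@mail.com  │36 │2024-09-18│Bob Taylor
bob38@mail.com  │43 │2024-04-10│Grace Jone
grace99@mail.com│40 │2024-11-05│Eve Taylor
bob33@mail.com  │29 │2024-04-04│Grace Tayl
hank59@mail.com │56 │2024-10-26│Bob Taylor
hank80@mail.com │24 │2024-02-21│Dave Jones
dave54@mail.com │38 │2024-07-22│Alice Davi
>ave89@mail.com │38 │2024-03-13│Bob Davis 
hank7@mail.com  │34 │2024-02-05│Alice Davi
hank96@mail.com │62 │2024-07-20│Grace Smit
alice99@mail.com│40 │2024-02-17│Frank Wils
bob1@mail.com   │25 │2024-07-23│Dave Wilso
eve65@mail.com  │36 │2024-05-25│Alice Tayl
                                          
                                          
                                          
                                          
                                          
                                          


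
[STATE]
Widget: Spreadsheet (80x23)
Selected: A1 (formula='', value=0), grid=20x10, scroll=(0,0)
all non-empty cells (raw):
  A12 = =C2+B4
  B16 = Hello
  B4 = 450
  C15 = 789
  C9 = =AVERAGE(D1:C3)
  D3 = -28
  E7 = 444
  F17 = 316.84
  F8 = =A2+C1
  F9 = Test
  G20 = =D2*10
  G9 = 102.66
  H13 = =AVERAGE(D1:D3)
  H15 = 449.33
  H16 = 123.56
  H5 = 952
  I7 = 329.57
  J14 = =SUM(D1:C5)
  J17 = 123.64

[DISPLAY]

A1:                                                                             
       A       B       C       D       E       F       G       H       I       J
--------------------------------------------------------------------------------
  1      [0]       0       0       0       0       0       0       0       0    
  2        0       0       0       0       0       0       0       0       0    
  3        0       0       0     -28       0       0       0       0       0    
  4        0     450       0       0       0       0       0       0       0    
  5        0       0       0       0       0       0       0     952       0    
  6        0       0       0       0       0       0       0       0       0    
  7        0       0       0       0     444       0       0       0  329.57    
  8        0       0       0       0       0       0       0       0       0    
  9        0       0   -4.67       0       0Test      102.66       0       0    
 10        0       0       0       0       0       0       0       0       0    
 11        0       0       0       0       0       0       0       0       0    
 12      450       0       0       0       0       0       0       0       0    
 13        0       0       0       0       0       0       0   -9.33       0    
 14        0       0       0       0       0       0       0       0       0    
 15        0       0     789       0       0       0       0  449.33       0    
 16        0Hello          0       0       0       0       0  123.56       0    
 17        0       0       0       0       0  316.84       0       0       0  12
 18        0       0       0       0       0       0       0       0       0    
 19        0       0       0       0       0       0       0       0       0    
 20        0       0       0       0       0       0       0       0       0    


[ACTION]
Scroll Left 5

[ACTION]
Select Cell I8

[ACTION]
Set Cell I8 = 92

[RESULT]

I8: 92                                                                          
       A       B       C       D       E       F       G       H       I       J
--------------------------------------------------------------------------------
  1        0       0       0       0       0       0       0       0       0    
  2        0       0       0       0       0       0       0       0       0    
  3        0       0       0     -28       0       0       0       0       0    
  4        0     450       0       0       0       0       0       0       0    
  5        0       0       0       0       0       0       0     952       0    
  6        0       0       0       0       0       0       0       0       0    
  7        0       0       0       0     444       0       0       0  329.57    
  8        0       0       0       0       0       0       0       0    [92]    
  9        0       0   -4.67       0       0Test      102.66       0       0    
 10        0       0       0       0       0       0       0       0       0    
 11        0       0       0       0       0       0       0       0       0    
 12      450       0       0       0       0       0       0       0       0    
 13        0       0       0       0       0       0       0   -9.33       0    
 14        0       0       0       0       0       0       0       0       0    
 15        0       0     789       0       0       0       0  449.33       0    
 16        0Hello          0       0       0       0       0  123.56       0    
 17        0       0       0       0       0  316.84       0       0       0  12
 18        0       0       0       0       0       0       0       0       0    
 19        0       0       0       0       0       0       0       0       0    
 20        0       0       0       0       0       0       0       0       0    


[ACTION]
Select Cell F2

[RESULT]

F2:                                                                             
       A       B       C       D       E       F       G       H       I       J
--------------------------------------------------------------------------------
  1        0       0       0       0       0       0       0       0       0    
  2        0       0       0       0       0     [0]       0       0       0    
  3        0       0       0     -28       0       0       0       0       0    
  4        0     450       0       0       0       0       0       0       0    
  5        0       0       0       0       0       0       0     952       0    
  6        0       0       0       0       0       0       0       0       0    
  7        0       0       0       0     444       0       0       0  329.57    
  8        0       0       0       0       0       0       0       0      92    
  9        0       0   -4.67       0       0Test      102.66       0       0    
 10        0       0       0       0       0       0       0       0       0    
 11        0       0       0       0       0       0       0       0       0    
 12      450       0       0       0       0       0       0       0       0    
 13        0       0       0       0       0       0       0   -9.33       0    
 14        0       0       0       0       0       0       0       0       0    
 15        0       0     789       0       0       0       0  449.33       0    
 16        0Hello          0       0       0       0       0  123.56       0    
 17        0       0       0       0       0  316.84       0       0       0  12
 18        0       0       0       0       0       0       0       0       0    
 19        0       0       0       0       0       0       0       0       0    
 20        0       0       0       0       0       0       0       0       0    


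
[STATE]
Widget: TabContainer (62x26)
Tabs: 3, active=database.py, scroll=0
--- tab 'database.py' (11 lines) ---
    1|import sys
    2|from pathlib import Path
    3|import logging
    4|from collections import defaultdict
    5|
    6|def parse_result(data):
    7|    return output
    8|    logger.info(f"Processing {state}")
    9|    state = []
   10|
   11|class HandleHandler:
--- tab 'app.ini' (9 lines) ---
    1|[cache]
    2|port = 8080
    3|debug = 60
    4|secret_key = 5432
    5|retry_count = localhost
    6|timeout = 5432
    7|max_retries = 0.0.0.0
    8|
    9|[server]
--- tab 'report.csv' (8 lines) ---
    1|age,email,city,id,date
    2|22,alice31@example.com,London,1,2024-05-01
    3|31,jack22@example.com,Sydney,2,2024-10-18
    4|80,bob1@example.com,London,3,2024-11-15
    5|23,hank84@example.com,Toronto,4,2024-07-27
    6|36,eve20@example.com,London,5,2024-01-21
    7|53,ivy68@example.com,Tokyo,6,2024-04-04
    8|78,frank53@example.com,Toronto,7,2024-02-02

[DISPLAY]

[database.py]│ app.ini │ report.csv                           
──────────────────────────────────────────────────────────────
import sys                                                    
from pathlib import Path                                      
import logging                                                
from collections import defaultdict                           
                                                              
def parse_result(data):                                       
    return output                                             
    logger.info(f"Processing {state}")                        
    state = []                                                
                                                              
class HandleHandler:                                          
                                                              
                                                              
                                                              
                                                              
                                                              
                                                              
                                                              
                                                              
                                                              
                                                              
                                                              
                                                              
                                                              


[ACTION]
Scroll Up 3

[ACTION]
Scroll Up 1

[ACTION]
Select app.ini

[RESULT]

 database.py │[app.ini]│ report.csv                           
──────────────────────────────────────────────────────────────
[cache]                                                       
port = 8080                                                   
debug = 60                                                    
secret_key = 5432                                             
retry_count = localhost                                       
timeout = 5432                                                
max_retries = 0.0.0.0                                         
                                                              
[server]                                                      
                                                              
                                                              
                                                              
                                                              
                                                              
                                                              
                                                              
                                                              
                                                              
                                                              
                                                              
                                                              
                                                              
                                                              
                                                              


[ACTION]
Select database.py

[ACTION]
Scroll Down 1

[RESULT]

[database.py]│ app.ini │ report.csv                           
──────────────────────────────────────────────────────────────
from pathlib import Path                                      
import logging                                                
from collections import defaultdict                           
                                                              
def parse_result(data):                                       
    return output                                             
    logger.info(f"Processing {state}")                        
    state = []                                                
                                                              
class HandleHandler:                                          
                                                              
                                                              
                                                              
                                                              
                                                              
                                                              
                                                              
                                                              
                                                              
                                                              
                                                              
                                                              
                                                              
                                                              


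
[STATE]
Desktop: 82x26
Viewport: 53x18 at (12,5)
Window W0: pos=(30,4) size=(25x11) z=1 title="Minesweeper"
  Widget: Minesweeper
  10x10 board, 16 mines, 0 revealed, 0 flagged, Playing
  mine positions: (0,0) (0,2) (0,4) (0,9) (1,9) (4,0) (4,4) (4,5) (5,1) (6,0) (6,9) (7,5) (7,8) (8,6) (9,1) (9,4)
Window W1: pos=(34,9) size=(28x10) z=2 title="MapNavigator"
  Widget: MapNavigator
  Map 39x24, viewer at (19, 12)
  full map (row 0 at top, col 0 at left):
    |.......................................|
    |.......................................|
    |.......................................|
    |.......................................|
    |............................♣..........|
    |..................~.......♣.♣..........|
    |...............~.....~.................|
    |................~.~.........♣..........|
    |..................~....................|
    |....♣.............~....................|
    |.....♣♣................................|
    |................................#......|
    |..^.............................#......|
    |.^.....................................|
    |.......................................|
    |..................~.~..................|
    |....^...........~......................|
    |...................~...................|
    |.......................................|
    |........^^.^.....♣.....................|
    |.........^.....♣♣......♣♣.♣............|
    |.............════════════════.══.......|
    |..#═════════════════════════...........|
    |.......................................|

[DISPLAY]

                  ┃ Minesweeper           ┃          
                  ┠───────────────────────┨          
                  ┃■■■■■■■■■■             ┃          
                  ┃■■■■■■■■■■             ┃          
                  ┃■■■┏━━━━━━━━━━━━━━━━━━━━━━━━━━┓   
                  ┃■■■┃ MapNavigator             ┃   
                  ┃■■■┠──────────────────────────┨   
                  ┃■■■┃............~.............┃   
                  ┃■■■┃♣.........................┃   
                  ┗━━━┃..........................┃   
                      ┃.............@............┃   
                      ┃..........................┃   
                      ┃..........................┃   
                      ┗━━━━━━━━━━━━━━━━━━━━━━━━━━┛   
                                                     
                                                     
                                                     
                                                     


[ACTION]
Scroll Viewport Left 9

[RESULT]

                           ┃ Minesweeper           ┃ 
                           ┠───────────────────────┨ 
                           ┃■■■■■■■■■■             ┃ 
                           ┃■■■■■■■■■■             ┃ 
                           ┃■■■┏━━━━━━━━━━━━━━━━━━━━━
                           ┃■■■┃ MapNavigator        
                           ┃■■■┠─────────────────────
                           ┃■■■┃............~........
                           ┃■■■┃♣....................
                           ┗━━━┃.....................
                               ┃.............@.......
                               ┃.....................
                               ┃.....................
                               ┗━━━━━━━━━━━━━━━━━━━━━
                                                     
                                                     
                                                     
                                                     


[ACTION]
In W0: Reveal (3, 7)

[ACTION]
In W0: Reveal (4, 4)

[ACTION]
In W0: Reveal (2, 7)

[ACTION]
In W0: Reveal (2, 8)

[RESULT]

                           ┃ Minesweeper           ┃ 
                           ┠───────────────────────┨ 
                           ┃✹■✹■✹1  2✹             ┃ 
                           ┃121211  2✹             ┃ 
                           ┃   ┏━━━━━━━━━━━━━━━━━━━━━
                           ┃11 ┃ MapNavigator        
                           ┃✹21┠─────────────────────
                           ┃■✹■┃............~........
                           ┃✹■■┃♣....................
                           ┗━━━┃.....................
                               ┃.............@.......
                               ┃.....................
                               ┃.....................
                               ┗━━━━━━━━━━━━━━━━━━━━━
                                                     
                                                     
                                                     
                                                     


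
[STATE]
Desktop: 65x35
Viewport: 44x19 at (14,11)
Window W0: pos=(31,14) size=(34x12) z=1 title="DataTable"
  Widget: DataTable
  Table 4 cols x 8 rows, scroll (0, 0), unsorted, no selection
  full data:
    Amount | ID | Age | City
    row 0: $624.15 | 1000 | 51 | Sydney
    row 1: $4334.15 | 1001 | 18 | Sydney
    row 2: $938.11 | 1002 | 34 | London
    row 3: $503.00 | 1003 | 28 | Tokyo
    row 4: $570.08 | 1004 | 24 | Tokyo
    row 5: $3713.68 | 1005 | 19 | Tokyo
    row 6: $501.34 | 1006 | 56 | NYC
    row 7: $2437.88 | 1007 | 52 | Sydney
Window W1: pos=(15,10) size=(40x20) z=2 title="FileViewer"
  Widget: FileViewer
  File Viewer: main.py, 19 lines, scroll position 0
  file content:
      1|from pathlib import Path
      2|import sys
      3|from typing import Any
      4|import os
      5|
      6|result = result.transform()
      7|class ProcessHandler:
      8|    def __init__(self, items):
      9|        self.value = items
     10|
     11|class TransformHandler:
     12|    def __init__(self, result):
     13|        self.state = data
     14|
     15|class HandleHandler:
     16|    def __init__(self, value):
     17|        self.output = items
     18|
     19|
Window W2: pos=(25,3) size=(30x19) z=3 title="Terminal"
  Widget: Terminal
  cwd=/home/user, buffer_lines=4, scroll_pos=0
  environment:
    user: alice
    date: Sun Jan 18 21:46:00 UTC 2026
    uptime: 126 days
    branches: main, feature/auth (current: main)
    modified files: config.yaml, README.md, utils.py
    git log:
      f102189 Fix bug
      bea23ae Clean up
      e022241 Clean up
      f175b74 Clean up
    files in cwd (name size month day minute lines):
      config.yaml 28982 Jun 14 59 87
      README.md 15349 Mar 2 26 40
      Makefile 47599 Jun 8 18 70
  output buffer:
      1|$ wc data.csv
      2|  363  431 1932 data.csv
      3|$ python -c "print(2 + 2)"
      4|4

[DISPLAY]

 ┃ FileView┃                            ┃   
 ┠─────────┃                            ┃   
 ┃from path┃                            ┃   
 ┃import sy┃                            ┃━━━
 ┃from typi┃                            ┃   
 ┃import os┃                            ┃───
 ┃         ┃                            ┃   
 ┃result = ┃                            ┃─  
 ┃class Pro┃                            ┃y  
 ┃    def _┃                            ┃y  
 ┃        s┗━━━━━━━━━━━━━━━━━━━━━━━━━━━━┛n  
 ┃                                     ░┃   
 ┃class TransformHandler:              ░┃   
 ┃    def __init__(self, result):      ░┃   
 ┃        self.state = data            ░┃━━━
 ┃                                     ░┃   
 ┃class HandleHandler:                 ░┃   
 ┃    def __init__(self, value):       ▼┃   
 ┗━━━━━━━━━━━━━━━━━━━━━━━━━━━━━━━━━━━━━━┛   


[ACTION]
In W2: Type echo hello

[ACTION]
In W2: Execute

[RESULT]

 ┃ FileView┃hello                       ┃   
 ┠─────────┃$ █                         ┃   
 ┃from path┃                            ┃   
 ┃import sy┃                            ┃━━━
 ┃from typi┃                            ┃   
 ┃import os┃                            ┃───
 ┃         ┃                            ┃   
 ┃result = ┃                            ┃─  
 ┃class Pro┃                            ┃y  
 ┃    def _┃                            ┃y  
 ┃        s┗━━━━━━━━━━━━━━━━━━━━━━━━━━━━┛n  
 ┃                                     ░┃   
 ┃class TransformHandler:              ░┃   
 ┃    def __init__(self, result):      ░┃   
 ┃        self.state = data            ░┃━━━
 ┃                                     ░┃   
 ┃class HandleHandler:                 ░┃   
 ┃    def __init__(self, value):       ▼┃   
 ┗━━━━━━━━━━━━━━━━━━━━━━━━━━━━━━━━━━━━━━┛   


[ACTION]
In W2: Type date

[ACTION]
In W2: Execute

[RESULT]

 ┃ FileView┃hello                       ┃   
 ┠─────────┃$ date                      ┃   
 ┃from path┃Sun Jan 18 21:46:00 UTC 2026┃   
 ┃import sy┃$ █                         ┃━━━
 ┃from typi┃                            ┃   
 ┃import os┃                            ┃───
 ┃         ┃                            ┃   
 ┃result = ┃                            ┃─  
 ┃class Pro┃                            ┃y  
 ┃    def _┃                            ┃y  
 ┃        s┗━━━━━━━━━━━━━━━━━━━━━━━━━━━━┛n  
 ┃                                     ░┃   
 ┃class TransformHandler:              ░┃   
 ┃    def __init__(self, result):      ░┃   
 ┃        self.state = data            ░┃━━━
 ┃                                     ░┃   
 ┃class HandleHandler:                 ░┃   
 ┃    def __init__(self, value):       ▼┃   
 ┗━━━━━━━━━━━━━━━━━━━━━━━━━━━━━━━━━━━━━━┛   
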